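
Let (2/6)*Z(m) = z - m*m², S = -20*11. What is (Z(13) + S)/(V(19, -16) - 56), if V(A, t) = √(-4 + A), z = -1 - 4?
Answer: 382256/3121 + 6826*√15/3121 ≈ 130.95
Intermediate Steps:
z = -5
S = -220
Z(m) = -15 - 3*m³ (Z(m) = 3*(-5 - m*m²) = 3*(-5 - m³) = -15 - 3*m³)
(Z(13) + S)/(V(19, -16) - 56) = ((-15 - 3*13³) - 220)/(√(-4 + 19) - 56) = ((-15 - 3*2197) - 220)/(√15 - 56) = ((-15 - 6591) - 220)/(-56 + √15) = (-6606 - 220)/(-56 + √15) = -6826/(-56 + √15)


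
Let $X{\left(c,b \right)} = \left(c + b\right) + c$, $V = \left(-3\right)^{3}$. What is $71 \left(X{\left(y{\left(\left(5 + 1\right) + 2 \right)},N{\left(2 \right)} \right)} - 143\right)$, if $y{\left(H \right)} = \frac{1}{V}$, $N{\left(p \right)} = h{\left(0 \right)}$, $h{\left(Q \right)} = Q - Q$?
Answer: $- \frac{274273}{27} \approx -10158.0$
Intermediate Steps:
$h{\left(Q \right)} = 0$
$N{\left(p \right)} = 0$
$V = -27$
$y{\left(H \right)} = - \frac{1}{27}$ ($y{\left(H \right)} = \frac{1}{-27} = - \frac{1}{27}$)
$X{\left(c,b \right)} = b + 2 c$ ($X{\left(c,b \right)} = \left(b + c\right) + c = b + 2 c$)
$71 \left(X{\left(y{\left(\left(5 + 1\right) + 2 \right)},N{\left(2 \right)} \right)} - 143\right) = 71 \left(\left(0 + 2 \left(- \frac{1}{27}\right)\right) - 143\right) = 71 \left(\left(0 - \frac{2}{27}\right) - 143\right) = 71 \left(- \frac{2}{27} - 143\right) = 71 \left(- \frac{3863}{27}\right) = - \frac{274273}{27}$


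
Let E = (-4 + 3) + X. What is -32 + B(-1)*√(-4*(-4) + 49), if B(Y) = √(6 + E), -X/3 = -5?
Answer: -32 + 10*√13 ≈ 4.0555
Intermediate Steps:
X = 15 (X = -3*(-5) = 15)
E = 14 (E = (-4 + 3) + 15 = -1 + 15 = 14)
B(Y) = 2*√5 (B(Y) = √(6 + 14) = √20 = 2*√5)
-32 + B(-1)*√(-4*(-4) + 49) = -32 + (2*√5)*√(-4*(-4) + 49) = -32 + (2*√5)*√(16 + 49) = -32 + (2*√5)*√65 = -32 + 10*√13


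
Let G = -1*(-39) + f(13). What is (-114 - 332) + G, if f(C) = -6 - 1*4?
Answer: -417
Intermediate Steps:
f(C) = -10 (f(C) = -6 - 4 = -10)
G = 29 (G = -1*(-39) - 10 = 39 - 10 = 29)
(-114 - 332) + G = (-114 - 332) + 29 = -446 + 29 = -417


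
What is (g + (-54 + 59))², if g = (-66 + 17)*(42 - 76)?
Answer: 2792241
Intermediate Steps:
g = 1666 (g = -49*(-34) = 1666)
(g + (-54 + 59))² = (1666 + (-54 + 59))² = (1666 + 5)² = 1671² = 2792241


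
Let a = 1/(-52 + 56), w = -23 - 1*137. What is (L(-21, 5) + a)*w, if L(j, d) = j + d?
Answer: 2520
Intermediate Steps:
w = -160 (w = -23 - 137 = -160)
a = 1/4 ≈ 0.25000
L(j, d) = d + j
(L(-21, 5) + a)*w = ((5 - 21) + 1/4)*(-160) = (-16 + 1/4)*(-160) = -63/4*(-160) = 2520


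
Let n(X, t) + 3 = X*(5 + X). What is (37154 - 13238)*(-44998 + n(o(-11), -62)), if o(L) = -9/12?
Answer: -4305280593/4 ≈ -1.0763e+9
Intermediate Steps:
o(L) = -3/4 (o(L) = -9*1/12 = -3/4)
n(X, t) = -3 + X*(5 + X)
(37154 - 13238)*(-44998 + n(o(-11), -62)) = (37154 - 13238)*(-44998 + (-3 + (-3/4)**2 + 5*(-3/4))) = 23916*(-44998 + (-3 + 9/16 - 15/4)) = 23916*(-44998 - 99/16) = 23916*(-720067/16) = -4305280593/4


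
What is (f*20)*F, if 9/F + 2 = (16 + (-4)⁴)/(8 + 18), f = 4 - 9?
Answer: -1170/11 ≈ -106.36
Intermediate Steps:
f = -5
F = 117/110 (F = 9/(-2 + (16 + (-4)⁴)/(8 + 18)) = 9/(-2 + (16 + 256)/26) = 9/(-2 + 272*(1/26)) = 9/(-2 + 136/13) = 9/(110/13) = 9*(13/110) = 117/110 ≈ 1.0636)
(f*20)*F = -5*20*(117/110) = -100*117/110 = -1170/11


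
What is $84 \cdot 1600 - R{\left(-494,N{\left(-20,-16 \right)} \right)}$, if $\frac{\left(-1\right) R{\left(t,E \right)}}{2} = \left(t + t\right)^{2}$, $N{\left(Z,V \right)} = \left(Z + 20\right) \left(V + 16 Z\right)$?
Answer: $2086688$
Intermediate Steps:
$N{\left(Z,V \right)} = \left(20 + Z\right) \left(V + 16 Z\right)$
$R{\left(t,E \right)} = - 8 t^{2}$ ($R{\left(t,E \right)} = - 2 \left(t + t\right)^{2} = - 2 \left(2 t\right)^{2} = - 2 \cdot 4 t^{2} = - 8 t^{2}$)
$84 \cdot 1600 - R{\left(-494,N{\left(-20,-16 \right)} \right)} = 84 \cdot 1600 - - 8 \left(-494\right)^{2} = 134400 - \left(-8\right) 244036 = 134400 - -1952288 = 134400 + 1952288 = 2086688$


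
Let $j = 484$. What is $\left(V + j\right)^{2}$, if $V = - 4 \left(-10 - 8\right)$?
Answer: $309136$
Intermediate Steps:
$V = 72$ ($V = \left(-4\right) \left(-18\right) = 72$)
$\left(V + j\right)^{2} = \left(72 + 484\right)^{2} = 556^{2} = 309136$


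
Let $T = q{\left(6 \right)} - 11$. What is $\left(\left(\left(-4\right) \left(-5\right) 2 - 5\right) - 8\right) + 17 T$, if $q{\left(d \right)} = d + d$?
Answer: $44$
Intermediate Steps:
$q{\left(d \right)} = 2 d$
$T = 1$ ($T = 2 \cdot 6 - 11 = 12 - 11 = 1$)
$\left(\left(\left(-4\right) \left(-5\right) 2 - 5\right) - 8\right) + 17 T = \left(\left(\left(-4\right) \left(-5\right) 2 - 5\right) - 8\right) + 17 \cdot 1 = \left(\left(20 \cdot 2 - 5\right) - 8\right) + 17 = \left(\left(40 - 5\right) - 8\right) + 17 = \left(35 - 8\right) + 17 = 27 + 17 = 44$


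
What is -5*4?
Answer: -20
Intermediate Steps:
-5*4 = -1*20 = -20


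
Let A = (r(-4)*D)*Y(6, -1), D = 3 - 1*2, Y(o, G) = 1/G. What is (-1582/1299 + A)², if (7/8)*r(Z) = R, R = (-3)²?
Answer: 10941578404/82682649 ≈ 132.33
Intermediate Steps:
D = 1 (D = 3 - 2 = 1)
R = 9
r(Z) = 72/7 (r(Z) = (8/7)*9 = 72/7)
A = -72/7 (A = ((72/7)*1)/(-1) = (72/7)*(-1) = -72/7 ≈ -10.286)
(-1582/1299 + A)² = (-1582/1299 - 72/7)² = (-104602/9093)² = 10941578404/82682649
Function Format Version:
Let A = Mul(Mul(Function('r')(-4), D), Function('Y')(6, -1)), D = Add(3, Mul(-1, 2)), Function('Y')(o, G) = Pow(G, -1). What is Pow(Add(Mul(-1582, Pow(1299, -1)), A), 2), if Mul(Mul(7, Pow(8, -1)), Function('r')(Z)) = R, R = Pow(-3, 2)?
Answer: Rational(10941578404, 82682649) ≈ 132.33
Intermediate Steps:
D = 1 (D = Add(3, -2) = 1)
R = 9
Function('r')(Z) = Rational(72, 7) (Function('r')(Z) = Mul(Rational(8, 7), 9) = Rational(72, 7))
A = Rational(-72, 7) (A = Mul(Mul(Rational(72, 7), 1), Pow(-1, -1)) = Mul(Rational(72, 7), -1) = Rational(-72, 7) ≈ -10.286)
Pow(Add(Mul(-1582, Pow(1299, -1)), A), 2) = Pow(Add(Mul(-1582, Pow(1299, -1)), Rational(-72, 7)), 2) = Pow(Add(Mul(-1582, Rational(1, 1299)), Rational(-72, 7)), 2) = Pow(Add(Rational(-1582, 1299), Rational(-72, 7)), 2) = Pow(Rational(-104602, 9093), 2) = Rational(10941578404, 82682649)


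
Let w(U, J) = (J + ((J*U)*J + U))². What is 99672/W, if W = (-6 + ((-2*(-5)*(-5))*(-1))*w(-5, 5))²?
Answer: 12459/76292773442 ≈ 1.6331e-7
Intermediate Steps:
w(U, J) = (J + U + U*J²)² (w(U, J) = (J + (U*J² + U))² = (J + (U + U*J²))² = (J + U + U*J²)²)
W = 610342187536 (W = (-6 + ((-2*(-5)*(-5))*(-1))*(5 - 5 - 5*5²)²)² = (-6 + ((10*(-5))*(-1))*(5 - 5 - 5*25)²)² = (-6 + (-50*(-1))*(5 - 5 - 125)²)² = (-6 + 50*(-125)²)² = (-6 + 50*15625)² = (-6 + 781250)² = 781244² = 610342187536)
99672/W = 99672/610342187536 = 99672*(1/610342187536) = 12459/76292773442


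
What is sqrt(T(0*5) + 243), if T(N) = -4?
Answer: sqrt(239) ≈ 15.460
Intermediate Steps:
sqrt(T(0*5) + 243) = sqrt(-4 + 243) = sqrt(239)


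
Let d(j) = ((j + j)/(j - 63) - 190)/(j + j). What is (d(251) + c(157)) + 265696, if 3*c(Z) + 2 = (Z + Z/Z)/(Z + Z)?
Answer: 5905219818389/22225548 ≈ 2.6570e+5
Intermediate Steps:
c(Z) = -2/3 + (1 + Z)/(6*Z) (c(Z) = -2/3 + ((Z + Z/Z)/(Z + Z))/3 = -2/3 + ((Z + 1)/((2*Z)))/3 = -2/3 + ((1 + Z)*(1/(2*Z)))/3 = -2/3 + ((1 + Z)/(2*Z))/3 = -2/3 + (1 + Z)/(6*Z))
d(j) = (-190 + 2*j/(-63 + j))/(2*j) (d(j) = ((2*j)/(-63 + j) - 190)/((2*j)) = (2*j/(-63 + j) - 190)*(1/(2*j)) = (-190 + 2*j/(-63 + j))*(1/(2*j)) = (-190 + 2*j/(-63 + j))/(2*j))
(d(251) + c(157)) + 265696 = ((5985 - 94*251)/(251*(-63 + 251)) + (1/6)*(1 - 3*157)/157) + 265696 = ((1/251)*(5985 - 23594)/188 + (1/6)*(1/157)*(1 - 471)) + 265696 = ((1/251)*(1/188)*(-17609) + (1/6)*(1/157)*(-470)) + 265696 = (-17609/47188 - 235/471) + 265696 = -19383019/22225548 + 265696 = 5905219818389/22225548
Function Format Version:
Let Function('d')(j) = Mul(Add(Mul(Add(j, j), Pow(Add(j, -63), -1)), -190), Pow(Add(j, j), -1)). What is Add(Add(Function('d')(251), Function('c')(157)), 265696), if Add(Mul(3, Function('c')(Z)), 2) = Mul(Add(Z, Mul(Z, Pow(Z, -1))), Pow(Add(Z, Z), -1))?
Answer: Rational(5905219818389, 22225548) ≈ 2.6570e+5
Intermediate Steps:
Function('c')(Z) = Add(Rational(-2, 3), Mul(Rational(1, 6), Pow(Z, -1), Add(1, Z))) (Function('c')(Z) = Add(Rational(-2, 3), Mul(Rational(1, 3), Mul(Add(Z, Mul(Z, Pow(Z, -1))), Pow(Add(Z, Z), -1)))) = Add(Rational(-2, 3), Mul(Rational(1, 3), Mul(Add(Z, 1), Pow(Mul(2, Z), -1)))) = Add(Rational(-2, 3), Mul(Rational(1, 3), Mul(Add(1, Z), Mul(Rational(1, 2), Pow(Z, -1))))) = Add(Rational(-2, 3), Mul(Rational(1, 3), Mul(Rational(1, 2), Pow(Z, -1), Add(1, Z)))) = Add(Rational(-2, 3), Mul(Rational(1, 6), Pow(Z, -1), Add(1, Z))))
Function('d')(j) = Mul(Rational(1, 2), Pow(j, -1), Add(-190, Mul(2, j, Pow(Add(-63, j), -1)))) (Function('d')(j) = Mul(Add(Mul(Mul(2, j), Pow(Add(-63, j), -1)), -190), Pow(Mul(2, j), -1)) = Mul(Add(Mul(2, j, Pow(Add(-63, j), -1)), -190), Mul(Rational(1, 2), Pow(j, -1))) = Mul(Add(-190, Mul(2, j, Pow(Add(-63, j), -1))), Mul(Rational(1, 2), Pow(j, -1))) = Mul(Rational(1, 2), Pow(j, -1), Add(-190, Mul(2, j, Pow(Add(-63, j), -1)))))
Add(Add(Function('d')(251), Function('c')(157)), 265696) = Add(Add(Mul(Pow(251, -1), Pow(Add(-63, 251), -1), Add(5985, Mul(-94, 251))), Mul(Rational(1, 6), Pow(157, -1), Add(1, Mul(-3, 157)))), 265696) = Add(Add(Mul(Rational(1, 251), Pow(188, -1), Add(5985, -23594)), Mul(Rational(1, 6), Rational(1, 157), Add(1, -471))), 265696) = Add(Add(Mul(Rational(1, 251), Rational(1, 188), -17609), Mul(Rational(1, 6), Rational(1, 157), -470)), 265696) = Add(Add(Rational(-17609, 47188), Rational(-235, 471)), 265696) = Add(Rational(-19383019, 22225548), 265696) = Rational(5905219818389, 22225548)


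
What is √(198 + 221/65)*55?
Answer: 11*√5035 ≈ 780.54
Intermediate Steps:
√(198 + 221/65)*55 = √(198 + 221*(1/65))*55 = √(198 + 17/5)*55 = √(1007/5)*55 = (√5035/5)*55 = 11*√5035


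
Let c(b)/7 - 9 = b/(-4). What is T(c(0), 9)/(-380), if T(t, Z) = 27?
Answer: -27/380 ≈ -0.071053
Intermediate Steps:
c(b) = 63 - 7*b/4 (c(b) = 63 + 7*(b/(-4)) = 63 + 7*(b*(-1/4)) = 63 + 7*(-b/4) = 63 - 7*b/4)
T(c(0), 9)/(-380) = 27/(-380) = 27*(-1/380) = -27/380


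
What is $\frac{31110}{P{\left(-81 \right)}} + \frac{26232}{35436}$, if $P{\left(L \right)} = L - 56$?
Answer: $- \frac{91568348}{404561} \approx -226.34$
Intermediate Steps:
$P{\left(L \right)} = -56 + L$ ($P{\left(L \right)} = L - 56 = -56 + L$)
$\frac{31110}{P{\left(-81 \right)}} + \frac{26232}{35436} = \frac{31110}{-56 - 81} + \frac{26232}{35436} = \frac{31110}{-137} + 26232 \cdot \frac{1}{35436} = 31110 \left(- \frac{1}{137}\right) + \frac{2186}{2953} = - \frac{31110}{137} + \frac{2186}{2953} = - \frac{91568348}{404561}$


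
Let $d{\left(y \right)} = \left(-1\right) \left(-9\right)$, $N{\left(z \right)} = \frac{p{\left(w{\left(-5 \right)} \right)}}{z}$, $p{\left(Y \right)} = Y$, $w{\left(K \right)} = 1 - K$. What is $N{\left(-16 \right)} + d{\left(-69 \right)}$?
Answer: $\frac{69}{8} \approx 8.625$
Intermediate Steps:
$N{\left(z \right)} = \frac{6}{z}$ ($N{\left(z \right)} = \frac{1 - -5}{z} = \frac{1 + 5}{z} = \frac{6}{z}$)
$d{\left(y \right)} = 9$
$N{\left(-16 \right)} + d{\left(-69 \right)} = \frac{6}{-16} + 9 = 6 \left(- \frac{1}{16}\right) + 9 = - \frac{3}{8} + 9 = \frac{69}{8}$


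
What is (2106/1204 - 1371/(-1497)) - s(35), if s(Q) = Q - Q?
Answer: 800561/300398 ≈ 2.6650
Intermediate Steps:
s(Q) = 0
(2106/1204 - 1371/(-1497)) - s(35) = (2106/1204 - 1371/(-1497)) - 1*0 = (2106*(1/1204) - 1371*(-1/1497)) + 0 = (1053/602 + 457/499) + 0 = 800561/300398 + 0 = 800561/300398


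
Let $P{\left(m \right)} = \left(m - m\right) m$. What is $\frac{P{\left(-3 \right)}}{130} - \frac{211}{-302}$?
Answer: $\frac{211}{302} \approx 0.69868$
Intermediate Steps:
$P{\left(m \right)} = 0$ ($P{\left(m \right)} = 0 m = 0$)
$\frac{P{\left(-3 \right)}}{130} - \frac{211}{-302} = \frac{0}{130} - \frac{211}{-302} = 0 \cdot \frac{1}{130} - - \frac{211}{302} = 0 + \frac{211}{302} = \frac{211}{302}$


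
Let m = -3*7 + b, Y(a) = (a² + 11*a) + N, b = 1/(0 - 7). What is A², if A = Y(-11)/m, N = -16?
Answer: 784/1369 ≈ 0.57268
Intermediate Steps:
b = -⅐ (b = 1/(-7) = -⅐ ≈ -0.14286)
Y(a) = -16 + a² + 11*a (Y(a) = (a² + 11*a) - 16 = -16 + a² + 11*a)
m = -148/7 (m = -3*7 - ⅐ = -21 - ⅐ = -148/7 ≈ -21.143)
A = 28/37 (A = (-16 + (-11)² + 11*(-11))/(-148/7) = (-16 + 121 - 121)*(-7/148) = -16*(-7/148) = 28/37 ≈ 0.75676)
A² = (28/37)² = 784/1369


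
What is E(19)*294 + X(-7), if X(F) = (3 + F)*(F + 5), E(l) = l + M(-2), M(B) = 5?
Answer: 7064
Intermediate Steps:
E(l) = 5 + l (E(l) = l + 5 = 5 + l)
X(F) = (3 + F)*(5 + F)
E(19)*294 + X(-7) = (5 + 19)*294 + (15 + (-7)² + 8*(-7)) = 24*294 + (15 + 49 - 56) = 7056 + 8 = 7064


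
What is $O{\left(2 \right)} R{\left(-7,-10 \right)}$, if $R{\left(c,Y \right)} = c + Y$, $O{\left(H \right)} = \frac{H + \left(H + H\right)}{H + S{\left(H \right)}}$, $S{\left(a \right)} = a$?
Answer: $- \frac{51}{2} \approx -25.5$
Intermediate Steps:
$O{\left(H \right)} = \frac{3}{2}$ ($O{\left(H \right)} = \frac{H + \left(H + H\right)}{H + H} = \frac{H + 2 H}{2 H} = 3 H \frac{1}{2 H} = \frac{3}{2}$)
$R{\left(c,Y \right)} = Y + c$
$O{\left(2 \right)} R{\left(-7,-10 \right)} = \frac{3 \left(-10 - 7\right)}{2} = \frac{3}{2} \left(-17\right) = - \frac{51}{2}$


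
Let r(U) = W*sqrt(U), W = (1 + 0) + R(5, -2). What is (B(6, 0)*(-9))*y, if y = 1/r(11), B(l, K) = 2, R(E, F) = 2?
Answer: -6*sqrt(11)/11 ≈ -1.8091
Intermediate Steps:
W = 3 (W = (1 + 0) + 2 = 1 + 2 = 3)
r(U) = 3*sqrt(U)
y = sqrt(11)/33 (y = 1/(3*sqrt(11)) = sqrt(11)/33 ≈ 0.10050)
(B(6, 0)*(-9))*y = (2*(-9))*(sqrt(11)/33) = -6*sqrt(11)/11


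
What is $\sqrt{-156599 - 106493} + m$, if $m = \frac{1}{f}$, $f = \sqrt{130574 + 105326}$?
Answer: $\frac{\sqrt{2359}}{23590} + 2 i \sqrt{65773} \approx 0.0020589 + 512.92 i$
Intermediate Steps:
$f = 10 \sqrt{2359}$ ($f = \sqrt{235900} = 10 \sqrt{2359} \approx 485.7$)
$m = \frac{\sqrt{2359}}{23590}$ ($m = \frac{1}{10 \sqrt{2359}} = \frac{\sqrt{2359}}{23590} \approx 0.0020589$)
$\sqrt{-156599 - 106493} + m = \sqrt{-156599 - 106493} + \frac{\sqrt{2359}}{23590} = \sqrt{-263092} + \frac{\sqrt{2359}}{23590} = 2 i \sqrt{65773} + \frac{\sqrt{2359}}{23590} = \frac{\sqrt{2359}}{23590} + 2 i \sqrt{65773}$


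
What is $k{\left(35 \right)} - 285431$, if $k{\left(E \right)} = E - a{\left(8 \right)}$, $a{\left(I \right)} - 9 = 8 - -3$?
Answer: $-285416$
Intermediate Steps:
$a{\left(I \right)} = 20$ ($a{\left(I \right)} = 9 + \left(8 - -3\right) = 9 + \left(8 + 3\right) = 9 + 11 = 20$)
$k{\left(E \right)} = -20 + E$ ($k{\left(E \right)} = E - 20 = -20 + E$)
$k{\left(35 \right)} - 285431 = \left(-20 + 35\right) - 285431 = 15 - 285431 = -285416$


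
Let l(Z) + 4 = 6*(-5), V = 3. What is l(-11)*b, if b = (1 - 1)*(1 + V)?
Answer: 0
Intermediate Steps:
b = 0 (b = (1 - 1)*(1 + 3) = 0*4 = 0)
l(Z) = -34 (l(Z) = -4 + 6*(-5) = -4 - 30 = -34)
l(-11)*b = -34*0 = 0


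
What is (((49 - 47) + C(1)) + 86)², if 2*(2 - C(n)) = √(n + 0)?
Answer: 32041/4 ≈ 8010.3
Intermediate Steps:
C(n) = 2 - √n/2 (C(n) = 2 - √(n + 0)/2 = 2 - √n/2)
(((49 - 47) + C(1)) + 86)² = (((49 - 47) + (2 - √1/2)) + 86)² = ((2 + (2 - ½*1)) + 86)² = ((2 + (2 - ½)) + 86)² = ((2 + 3/2) + 86)² = (7/2 + 86)² = (179/2)² = 32041/4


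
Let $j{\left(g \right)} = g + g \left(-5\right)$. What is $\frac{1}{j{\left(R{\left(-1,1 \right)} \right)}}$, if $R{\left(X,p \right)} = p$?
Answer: $- \frac{1}{4} \approx -0.25$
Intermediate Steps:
$j{\left(g \right)} = - 4 g$ ($j{\left(g \right)} = g - 5 g = - 4 g$)
$\frac{1}{j{\left(R{\left(-1,1 \right)} \right)}} = \frac{1}{\left(-4\right) 1} = \frac{1}{-4} = - \frac{1}{4}$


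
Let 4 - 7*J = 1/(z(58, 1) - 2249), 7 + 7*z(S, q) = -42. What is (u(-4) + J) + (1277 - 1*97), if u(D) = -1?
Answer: 18627793/15792 ≈ 1179.6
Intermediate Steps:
z(S, q) = -7 (z(S, q) = -1 + (⅐)*(-42) = -1 - 6 = -7)
J = 9025/15792 (J = 4/7 - 1/(7*(-7 - 2249)) = 4/7 - ⅐/(-2256) = 4/7 - ⅐*(-1/2256) = 4/7 + 1/15792 = 9025/15792 ≈ 0.57149)
(u(-4) + J) + (1277 - 1*97) = (-1 + 9025/15792) + (1277 - 1*97) = -6767/15792 + (1277 - 97) = -6767/15792 + 1180 = 18627793/15792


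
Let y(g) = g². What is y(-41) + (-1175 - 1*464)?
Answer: 42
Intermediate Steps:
y(-41) + (-1175 - 1*464) = (-41)² + (-1175 - 1*464) = 1681 + (-1175 - 464) = 1681 - 1639 = 42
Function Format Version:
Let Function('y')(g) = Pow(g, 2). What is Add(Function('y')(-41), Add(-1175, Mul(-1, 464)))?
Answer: 42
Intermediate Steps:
Add(Function('y')(-41), Add(-1175, Mul(-1, 464))) = Add(Pow(-41, 2), Add(-1175, Mul(-1, 464))) = Add(1681, Add(-1175, -464)) = Add(1681, -1639) = 42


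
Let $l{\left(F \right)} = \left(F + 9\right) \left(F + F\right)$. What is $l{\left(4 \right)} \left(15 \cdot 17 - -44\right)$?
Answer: $31096$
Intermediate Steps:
$l{\left(F \right)} = 2 F \left(9 + F\right)$ ($l{\left(F \right)} = \left(9 + F\right) 2 F = 2 F \left(9 + F\right)$)
$l{\left(4 \right)} \left(15 \cdot 17 - -44\right) = 2 \cdot 4 \left(9 + 4\right) \left(15 \cdot 17 - -44\right) = 2 \cdot 4 \cdot 13 \left(255 + 44\right) = 104 \cdot 299 = 31096$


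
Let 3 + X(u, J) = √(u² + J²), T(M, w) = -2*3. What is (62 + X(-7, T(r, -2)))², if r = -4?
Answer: (59 + √85)² ≈ 4653.9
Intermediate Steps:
T(M, w) = -6
X(u, J) = -3 + √(J² + u²) (X(u, J) = -3 + √(u² + J²) = -3 + √(J² + u²))
(62 + X(-7, T(r, -2)))² = (62 + (-3 + √((-6)² + (-7)²)))² = (62 + (-3 + √(36 + 49)))² = (62 + (-3 + √85))² = (59 + √85)²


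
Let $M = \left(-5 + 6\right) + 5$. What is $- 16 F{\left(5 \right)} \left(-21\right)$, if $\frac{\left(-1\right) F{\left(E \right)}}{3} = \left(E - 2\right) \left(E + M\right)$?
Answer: $-33264$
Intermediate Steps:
$M = 6$ ($M = 1 + 5 = 6$)
$F{\left(E \right)} = - 3 \left(-2 + E\right) \left(6 + E\right)$ ($F{\left(E \right)} = - 3 \left(E - 2\right) \left(E + 6\right) = - 3 \left(-2 + E\right) \left(6 + E\right)$)
$- 16 F{\left(5 \right)} \left(-21\right) = - 16 \left(36 - 60 - 3 \cdot 5^{2}\right) \left(-21\right) = - 16 \left(36 - 60 - 75\right) \left(-21\right) = \left(-16\right) \left(-99\right) \left(-21\right) = 1584 \left(-21\right) = -33264$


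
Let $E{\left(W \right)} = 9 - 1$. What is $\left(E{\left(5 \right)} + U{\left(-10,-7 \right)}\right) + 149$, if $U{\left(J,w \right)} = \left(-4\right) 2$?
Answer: $149$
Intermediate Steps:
$U{\left(J,w \right)} = -8$
$E{\left(W \right)} = 8$ ($E{\left(W \right)} = 9 - 1 = 8$)
$\left(E{\left(5 \right)} + U{\left(-10,-7 \right)}\right) + 149 = \left(8 - 8\right) + 149 = 0 + 149 = 149$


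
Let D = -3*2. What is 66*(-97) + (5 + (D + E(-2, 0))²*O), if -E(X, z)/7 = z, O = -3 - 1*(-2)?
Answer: -6433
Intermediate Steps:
O = -1 (O = -3 + 2 = -1)
E(X, z) = -7*z
D = -6
66*(-97) + (5 + (D + E(-2, 0))²*O) = 66*(-97) + (5 + (-6 - 7*0)²*(-1)) = -6402 + (5 + (-6 + 0)²*(-1)) = -6402 + (5 + (-6)²*(-1)) = -6402 + (5 + 36*(-1)) = -6402 + (5 - 36) = -6402 - 31 = -6433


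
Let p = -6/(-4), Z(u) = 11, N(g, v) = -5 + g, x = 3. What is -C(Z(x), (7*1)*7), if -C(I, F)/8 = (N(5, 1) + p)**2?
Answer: 18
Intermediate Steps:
p = 3/2 (p = -6*(-1/4) = 3/2 ≈ 1.5000)
C(I, F) = -18 (C(I, F) = -8*((-5 + 5) + 3/2)**2 = -8*(0 + 3/2)**2 = -8*(3/2)**2 = -8*9/4 = -18)
-C(Z(x), (7*1)*7) = -1*(-18) = 18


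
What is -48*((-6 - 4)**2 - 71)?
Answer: -1392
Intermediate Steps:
-48*((-6 - 4)**2 - 71) = -48*((-10)**2 - 71) = -48*(100 - 71) = -48*29 = -1392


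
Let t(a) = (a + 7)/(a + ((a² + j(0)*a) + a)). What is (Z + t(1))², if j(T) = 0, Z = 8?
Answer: 1024/9 ≈ 113.78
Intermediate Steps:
t(a) = (7 + a)/(a² + 2*a) (t(a) = (a + 7)/(a + ((a² + 0*a) + a)) = (7 + a)/(a + ((a² + 0) + a)) = (7 + a)/(a + (a² + a)) = (7 + a)/(a + (a + a²)) = (7 + a)/(a² + 2*a))
(Z + t(1))² = (8 + (7 + 1)/(1*(2 + 1)))² = (8 + 1*8/3)² = (8 + 1*(⅓)*8)² = (8 + 8/3)² = (32/3)² = 1024/9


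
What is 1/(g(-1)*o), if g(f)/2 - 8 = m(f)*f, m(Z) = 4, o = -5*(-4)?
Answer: 1/160 ≈ 0.0062500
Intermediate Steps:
o = 20
g(f) = 16 + 8*f (g(f) = 16 + 2*(4*f) = 16 + 8*f)
1/(g(-1)*o) = 1/((16 + 8*(-1))*20) = 1/((16 - 8)*20) = 1/(8*20) = 1/160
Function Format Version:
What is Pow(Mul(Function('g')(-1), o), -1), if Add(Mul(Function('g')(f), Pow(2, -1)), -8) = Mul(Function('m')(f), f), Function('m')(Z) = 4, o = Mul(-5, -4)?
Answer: Rational(1, 160) ≈ 0.0062500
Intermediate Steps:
o = 20
Function('g')(f) = Add(16, Mul(8, f)) (Function('g')(f) = Add(16, Mul(2, Mul(4, f))) = Add(16, Mul(8, f)))
Pow(Mul(Function('g')(-1), o), -1) = Pow(Mul(Add(16, Mul(8, -1)), 20), -1) = Pow(Mul(Add(16, -8), 20), -1) = Pow(Mul(8, 20), -1) = Pow(160, -1) = Rational(1, 160)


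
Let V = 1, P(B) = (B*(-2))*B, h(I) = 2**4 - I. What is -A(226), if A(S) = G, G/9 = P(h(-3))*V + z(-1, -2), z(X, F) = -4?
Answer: 6534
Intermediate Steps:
h(I) = 16 - I
P(B) = -2*B**2 (P(B) = (-2*B)*B = -2*B**2)
G = -6534 (G = 9*(-2*(16 - 1*(-3))**2*1 - 4) = 9*(-2*(16 + 3)**2*1 - 4) = 9*(-2*19**2*1 - 4) = 9*(-2*361*1 - 4) = 9*(-722*1 - 4) = 9*(-722 - 4) = 9*(-726) = -6534)
A(S) = -6534
-A(226) = -1*(-6534) = 6534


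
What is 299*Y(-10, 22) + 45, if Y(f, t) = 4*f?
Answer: -11915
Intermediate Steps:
299*Y(-10, 22) + 45 = 299*(4*(-10)) + 45 = 299*(-40) + 45 = -11960 + 45 = -11915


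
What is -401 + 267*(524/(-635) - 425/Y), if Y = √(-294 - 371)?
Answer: -394543/635 + 22695*I*√665/133 ≈ -621.33 + 4400.4*I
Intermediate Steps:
Y = I*√665 (Y = √(-665) = I*√665 ≈ 25.788*I)
-401 + 267*(524/(-635) - 425/Y) = -401 + 267*(524/(-635) - 425*(-I*√665/665)) = -401 + 267*(524*(-1/635) - (-85)*I*√665/133) = -401 + 267*(-524/635 + 85*I*√665/133) = -401 + (-139908/635 + 22695*I*√665/133) = -394543/635 + 22695*I*√665/133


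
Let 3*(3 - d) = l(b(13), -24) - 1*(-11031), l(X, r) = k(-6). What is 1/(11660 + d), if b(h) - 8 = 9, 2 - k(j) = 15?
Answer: 3/23971 ≈ 0.00012515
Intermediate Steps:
k(j) = -13 (k(j) = 2 - 1*15 = 2 - 15 = -13)
b(h) = 17 (b(h) = 8 + 9 = 17)
l(X, r) = -13
d = -11009/3 (d = 3 - (-13 - 1*(-11031))/3 = 3 - (-13 + 11031)/3 = 3 - ⅓*11018 = 3 - 11018/3 = -11009/3 ≈ -3669.7)
1/(11660 + d) = 1/(11660 - 11009/3) = 1/(23971/3) = 3/23971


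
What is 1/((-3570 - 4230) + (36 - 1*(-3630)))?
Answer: -1/4134 ≈ -0.00024190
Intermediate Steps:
1/((-3570 - 4230) + (36 - 1*(-3630))) = 1/(-7800 + (36 + 3630)) = 1/(-7800 + 3666) = 1/(-4134) = -1/4134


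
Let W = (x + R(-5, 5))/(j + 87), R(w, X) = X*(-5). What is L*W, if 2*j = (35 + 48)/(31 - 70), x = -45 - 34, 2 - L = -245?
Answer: -2003664/6703 ≈ -298.92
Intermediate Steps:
L = 247 (L = 2 - 1*(-245) = 2 + 245 = 247)
x = -79
R(w, X) = -5*X
j = -83/78 (j = ((35 + 48)/(31 - 70))/2 = (83/(-39))/2 = (83*(-1/39))/2 = (1/2)*(-83/39) = -83/78 ≈ -1.0641)
W = -8112/6703 (W = (-79 - 5*5)/(-83/78 + 87) = (-79 - 25)/(6703/78) = -104*78/6703 = -8112/6703 ≈ -1.2102)
L*W = 247*(-8112/6703) = -2003664/6703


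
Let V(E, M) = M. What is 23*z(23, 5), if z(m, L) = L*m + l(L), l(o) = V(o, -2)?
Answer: 2599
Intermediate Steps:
l(o) = -2
z(m, L) = -2 + L*m (z(m, L) = L*m - 2 = -2 + L*m)
23*z(23, 5) = 23*(-2 + 5*23) = 23*(-2 + 115) = 23*113 = 2599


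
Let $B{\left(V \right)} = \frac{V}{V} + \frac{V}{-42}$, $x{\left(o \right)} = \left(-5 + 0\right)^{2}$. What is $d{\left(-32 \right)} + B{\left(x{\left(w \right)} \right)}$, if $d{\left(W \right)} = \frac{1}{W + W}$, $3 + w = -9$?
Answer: $\frac{523}{1344} \approx 0.38914$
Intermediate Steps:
$w = -12$ ($w = -3 - 9 = -12$)
$x{\left(o \right)} = 25$ ($x{\left(o \right)} = \left(-5\right)^{2} = 25$)
$B{\left(V \right)} = 1 - \frac{V}{42}$ ($B{\left(V \right)} = 1 + V \left(- \frac{1}{42}\right) = 1 - \frac{V}{42}$)
$d{\left(W \right)} = \frac{1}{2 W}$
$d{\left(-32 \right)} + B{\left(x{\left(w \right)} \right)} = \frac{1}{2 \left(-32\right)} + \left(1 - \frac{25}{42}\right) = \frac{1}{2} \left(- \frac{1}{32}\right) + \left(1 - \frac{25}{42}\right) = - \frac{1}{64} + \frac{17}{42} = \frac{523}{1344}$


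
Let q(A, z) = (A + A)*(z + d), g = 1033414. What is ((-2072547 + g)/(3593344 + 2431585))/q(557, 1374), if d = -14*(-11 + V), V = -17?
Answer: -1039133/11852987419996 ≈ -8.7668e-8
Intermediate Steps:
d = 392 (d = -14*(-11 - 17) = -14*(-28) = 392)
q(A, z) = 2*A*(392 + z) (q(A, z) = (A + A)*(z + 392) = (2*A)*(392 + z) = 2*A*(392 + z))
((-2072547 + g)/(3593344 + 2431585))/q(557, 1374) = ((-2072547 + 1033414)/(3593344 + 2431585))/((2*557*(392 + 1374))) = (-1039133/6024929)/((2*557*1766)) = -1039133*1/6024929/1967324 = -1039133/6024929*1/1967324 = -1039133/11852987419996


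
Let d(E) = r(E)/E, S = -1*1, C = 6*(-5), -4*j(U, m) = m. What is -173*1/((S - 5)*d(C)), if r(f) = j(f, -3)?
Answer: -3460/3 ≈ -1153.3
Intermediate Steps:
j(U, m) = -m/4
C = -30
S = -1
r(f) = 3/4 (r(f) = -1/4*(-3) = 3/4)
d(E) = 3/(4*E)
-173*1/((S - 5)*d(C)) = -173*(-40/(-1 - 5)) = -173/((-9*(-1)/(2*30))) = -173/((-6*(-1/40))) = -173/3/20 = -173*20/3 = -3460/3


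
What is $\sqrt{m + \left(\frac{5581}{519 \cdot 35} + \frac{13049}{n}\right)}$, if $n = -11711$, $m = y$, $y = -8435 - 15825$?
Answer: $\frac{i \sqrt{457269094280492610}}{4341435} \approx 155.76 i$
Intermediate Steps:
$y = -24260$ ($y = -8435 - 15825 = -24260$)
$m = -24260$
$\sqrt{m + \left(\frac{5581}{519 \cdot 35} + \frac{13049}{n}\right)} = \sqrt{-24260 + \left(\frac{5581}{519 \cdot 35} + \frac{13049}{-11711}\right)} = \sqrt{-24260 + \left(\frac{5581}{18165} + 13049 \left(- \frac{1}{11711}\right)\right)} = \sqrt{-24260 + \left(5581 \cdot \frac{1}{18165} - \frac{13049}{11711}\right)} = \sqrt{-24260 + \left(\frac{5581}{18165} - \frac{13049}{11711}\right)} = \sqrt{-24260 - \frac{24525142}{30390045}} = \sqrt{- \frac{737287016842}{30390045}} = \frac{i \sqrt{457269094280492610}}{4341435}$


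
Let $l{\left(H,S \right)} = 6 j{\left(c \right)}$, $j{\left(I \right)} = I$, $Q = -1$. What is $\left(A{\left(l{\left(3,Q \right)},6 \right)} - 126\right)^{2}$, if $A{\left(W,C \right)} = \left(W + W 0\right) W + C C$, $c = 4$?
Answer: $236196$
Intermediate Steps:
$l{\left(H,S \right)} = 24$ ($l{\left(H,S \right)} = 6 \cdot 4 = 24$)
$A{\left(W,C \right)} = C^{2} + W^{2}$ ($A{\left(W,C \right)} = \left(W + 0\right) W + C^{2} = W W + C^{2} = W^{2} + C^{2} = C^{2} + W^{2}$)
$\left(A{\left(l{\left(3,Q \right)},6 \right)} - 126\right)^{2} = \left(\left(6^{2} + 24^{2}\right) - 126\right)^{2} = \left(\left(36 + 576\right) - 126\right)^{2} = \left(612 - 126\right)^{2} = 486^{2} = 236196$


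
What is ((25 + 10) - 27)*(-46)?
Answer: -368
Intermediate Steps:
((25 + 10) - 27)*(-46) = (35 - 27)*(-46) = 8*(-46) = -368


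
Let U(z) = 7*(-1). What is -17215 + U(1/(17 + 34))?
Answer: -17222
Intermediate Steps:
U(z) = -7
-17215 + U(1/(17 + 34)) = -17215 - 7 = -17222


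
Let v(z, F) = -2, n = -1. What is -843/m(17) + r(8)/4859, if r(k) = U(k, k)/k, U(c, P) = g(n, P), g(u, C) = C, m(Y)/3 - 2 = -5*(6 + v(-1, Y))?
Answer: 1365397/87462 ≈ 15.611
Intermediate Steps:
m(Y) = -54 (m(Y) = 6 + 3*(-5*(6 - 2)) = 6 + 3*(-5*4) = 6 + 3*(-20) = 6 - 60 = -54)
U(c, P) = P
r(k) = 1 (r(k) = k/k = 1)
-843/m(17) + r(8)/4859 = -843/(-54) + 1/4859 = -843*(-1/54) + 1*(1/4859) = 281/18 + 1/4859 = 1365397/87462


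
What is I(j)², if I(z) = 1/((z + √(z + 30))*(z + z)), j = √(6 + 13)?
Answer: 1/(76*(√19 + √(30 + √19))²) ≈ 0.00012596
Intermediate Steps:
j = √19 ≈ 4.3589
I(z) = 1/(2*z*(z + √(30 + z))) (I(z) = 1/((z + √(30 + z))*(2*z)) = 1/(2*z*(z + √(30 + z))))
I(j)² = (1/(2*(√19)*(√19 + √(30 + √19))))² = ((√19/19)/(2*(√19 + √(30 + √19))))² = (√19/(38*(√19 + √(30 + √19))))² = 1/(76*(√19 + √(30 + √19))²)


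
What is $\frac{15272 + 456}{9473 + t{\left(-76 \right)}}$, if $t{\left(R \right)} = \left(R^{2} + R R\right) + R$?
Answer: $\frac{15728}{20949} \approx 0.75078$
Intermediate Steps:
$t{\left(R \right)} = R + 2 R^{2}$ ($t{\left(R \right)} = \left(R^{2} + R^{2}\right) + R = 2 R^{2} + R = R + 2 R^{2}$)
$\frac{15272 + 456}{9473 + t{\left(-76 \right)}} = \frac{15272 + 456}{9473 - 76 \left(1 + 2 \left(-76\right)\right)} = \frac{15728}{9473 - 76 \left(1 - 152\right)} = \frac{15728}{9473 - -11476} = \frac{15728}{9473 + 11476} = \frac{15728}{20949}$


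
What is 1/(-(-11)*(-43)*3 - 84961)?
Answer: -1/86380 ≈ -1.1577e-5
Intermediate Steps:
1/(-(-11)*(-43)*3 - 84961) = 1/(-11*43*3 - 84961) = 1/(-473*3 - 84961) = 1/(-1419 - 84961) = 1/(-86380) = -1/86380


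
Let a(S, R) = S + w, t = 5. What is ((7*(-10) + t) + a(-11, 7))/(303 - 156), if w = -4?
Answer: -80/147 ≈ -0.54422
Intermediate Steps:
a(S, R) = -4 + S (a(S, R) = S - 4 = -4 + S)
((7*(-10) + t) + a(-11, 7))/(303 - 156) = ((7*(-10) + 5) + (-4 - 11))/(303 - 156) = ((-70 + 5) - 15)/147 = (-65 - 15)*(1/147) = -80*1/147 = -80/147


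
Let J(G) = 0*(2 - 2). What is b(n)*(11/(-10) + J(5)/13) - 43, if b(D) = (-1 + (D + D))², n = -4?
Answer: -1321/10 ≈ -132.10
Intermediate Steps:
J(G) = 0 (J(G) = 0*0 = 0)
b(D) = (-1 + 2*D)²
b(n)*(11/(-10) + J(5)/13) - 43 = (-1 + 2*(-4))²*(11/(-10) + 0/13) - 43 = (-1 - 8)²*(11*(-⅒) + 0*(1/13)) - 43 = (-9)²*(-11/10 + 0) - 43 = 81*(-11/10) - 43 = -891/10 - 43 = -1321/10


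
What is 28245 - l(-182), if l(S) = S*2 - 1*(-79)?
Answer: 28530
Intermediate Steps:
l(S) = 79 + 2*S (l(S) = 2*S + 79 = 79 + 2*S)
28245 - l(-182) = 28245 - (79 + 2*(-182)) = 28245 - (79 - 364) = 28245 - 1*(-285) = 28245 + 285 = 28530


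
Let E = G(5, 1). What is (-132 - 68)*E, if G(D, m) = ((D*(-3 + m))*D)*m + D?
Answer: 9000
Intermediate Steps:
G(D, m) = D + m*D²*(-3 + m) (G(D, m) = (D²*(-3 + m))*m + D = m*D²*(-3 + m) + D = D + m*D²*(-3 + m))
E = -45 (E = 5*(1 + 5*1² - 3*5*1) = 5*(1 + 5*1 - 15) = 5*(1 + 5 - 15) = 5*(-9) = -45)
(-132 - 68)*E = (-132 - 68)*(-45) = -200*(-45) = 9000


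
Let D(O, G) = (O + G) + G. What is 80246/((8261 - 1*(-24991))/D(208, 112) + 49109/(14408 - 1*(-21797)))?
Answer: 104591031480/102091979 ≈ 1024.5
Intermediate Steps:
D(O, G) = O + 2*G (D(O, G) = (G + O) + G = O + 2*G)
80246/((8261 - 1*(-24991))/D(208, 112) + 49109/(14408 - 1*(-21797))) = 80246/((8261 - 1*(-24991))/(208 + 2*112) + 49109/(14408 - 1*(-21797))) = 80246/((8261 + 24991)/(208 + 224) + 49109/(14408 + 21797)) = 80246/(33252/432 + 49109/36205) = 80246/(33252*(1/432) + 49109*(1/36205)) = 80246/(2771/36 + 49109/36205) = 80246/(102091979/1303380) = 80246*(1303380/102091979) = 104591031480/102091979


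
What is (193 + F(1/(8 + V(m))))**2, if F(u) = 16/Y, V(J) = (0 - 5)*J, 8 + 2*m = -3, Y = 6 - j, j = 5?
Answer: 43681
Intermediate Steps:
Y = 1 (Y = 6 - 1*5 = 6 - 5 = 1)
m = -11/2 (m = -4 + (1/2)*(-3) = -4 - 3/2 = -11/2 ≈ -5.5000)
V(J) = -5*J
F(u) = 16 (F(u) = 16/1 = 16*1 = 16)
(193 + F(1/(8 + V(m))))**2 = (193 + 16)**2 = 209**2 = 43681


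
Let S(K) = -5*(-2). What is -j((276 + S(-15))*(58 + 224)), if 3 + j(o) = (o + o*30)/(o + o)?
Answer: -25/2 ≈ -12.500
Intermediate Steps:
S(K) = 10
j(o) = 25/2 (j(o) = -3 + (o + o*30)/(o + o) = -3 + (o + 30*o)/((2*o)) = -3 + (31*o)*(1/(2*o)) = -3 + 31/2 = 25/2)
-j((276 + S(-15))*(58 + 224)) = -1*25/2 = -25/2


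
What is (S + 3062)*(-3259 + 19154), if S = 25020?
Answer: 446363390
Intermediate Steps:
(S + 3062)*(-3259 + 19154) = (25020 + 3062)*(-3259 + 19154) = 28082*15895 = 446363390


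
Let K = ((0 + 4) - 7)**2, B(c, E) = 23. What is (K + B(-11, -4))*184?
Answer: 5888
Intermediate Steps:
K = 9 (K = (4 - 7)**2 = (-3)**2 = 9)
(K + B(-11, -4))*184 = (9 + 23)*184 = 32*184 = 5888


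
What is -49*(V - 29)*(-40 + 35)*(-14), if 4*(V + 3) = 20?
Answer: 92610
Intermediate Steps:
V = 2 (V = -3 + (¼)*20 = -3 + 5 = 2)
-49*(V - 29)*(-40 + 35)*(-14) = -49*(2 - 29)*(-40 + 35)*(-14) = -(-1323)*(-5)*(-14) = -49*135*(-14) = -6615*(-14) = 92610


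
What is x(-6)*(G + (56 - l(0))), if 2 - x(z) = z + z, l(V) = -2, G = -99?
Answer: -574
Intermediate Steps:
x(z) = 2 - 2*z (x(z) = 2 - (z + z) = 2 - 2*z)
x(-6)*(G + (56 - l(0))) = (2 - 2*(-6))*(-99 + (56 - 1*(-2))) = (2 + 12)*(-99 + (56 + 2)) = 14*(-99 + 58) = 14*(-41) = -574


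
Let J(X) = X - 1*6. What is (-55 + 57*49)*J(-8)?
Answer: -38332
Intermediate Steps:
J(X) = -6 + X (J(X) = X - 6 = -6 + X)
(-55 + 57*49)*J(-8) = (-55 + 57*49)*(-6 - 8) = (-55 + 2793)*(-14) = 2738*(-14) = -38332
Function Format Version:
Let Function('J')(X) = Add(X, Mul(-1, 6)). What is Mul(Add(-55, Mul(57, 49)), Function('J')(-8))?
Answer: -38332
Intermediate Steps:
Function('J')(X) = Add(-6, X) (Function('J')(X) = Add(X, -6) = Add(-6, X))
Mul(Add(-55, Mul(57, 49)), Function('J')(-8)) = Mul(Add(-55, Mul(57, 49)), Add(-6, -8)) = Mul(Add(-55, 2793), -14) = Mul(2738, -14) = -38332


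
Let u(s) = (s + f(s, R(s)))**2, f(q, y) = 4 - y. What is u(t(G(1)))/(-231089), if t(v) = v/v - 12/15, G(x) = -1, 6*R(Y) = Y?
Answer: -625/8319204 ≈ -7.5127e-5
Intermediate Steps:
R(Y) = Y/6
t(v) = 1/5 (t(v) = 1 - 12*1/15 = 1 - 4/5 = 1/5)
u(s) = (4 + 5*s/6)**2 (u(s) = (s + (4 - s/6))**2 = (4 + 5*s/6)**2)
u(t(G(1)))/(-231089) = ((24 + 5*(1/5))**2/36)/(-231089) = ((24 + 1)**2/36)*(-1/231089) = ((1/36)*25**2)*(-1/231089) = ((1/36)*625)*(-1/231089) = (625/36)*(-1/231089) = -625/8319204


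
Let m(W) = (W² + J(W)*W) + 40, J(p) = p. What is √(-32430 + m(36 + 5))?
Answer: 2*I*√7257 ≈ 170.38*I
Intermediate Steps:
m(W) = 40 + 2*W² (m(W) = (W² + W*W) + 40 = (W² + W²) + 40 = 2*W² + 40 = 40 + 2*W²)
√(-32430 + m(36 + 5)) = √(-32430 + (40 + 2*(36 + 5)²)) = √(-32430 + (40 + 2*41²)) = √(-32430 + (40 + 2*1681)) = √(-32430 + (40 + 3362)) = √(-32430 + 3402) = √(-29028) = 2*I*√7257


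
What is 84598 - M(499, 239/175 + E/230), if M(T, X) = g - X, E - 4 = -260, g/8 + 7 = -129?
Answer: 344887167/4025 ≈ 85686.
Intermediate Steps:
g = -1088 (g = -56 + 8*(-129) = -56 - 1032 = -1088)
E = -256 (E = 4 - 260 = -256)
M(T, X) = -1088 - X
84598 - M(499, 239/175 + E/230) = 84598 - (-1088 - (239/175 - 256/230)) = 84598 - (-1088 - (239*(1/175) - 256*1/230)) = 84598 - (-1088 - (239/175 - 128/115)) = 84598 - (-1088 - 1*1017/4025) = 84598 - (-1088 - 1017/4025) = 84598 - 1*(-4380217/4025) = 84598 + 4380217/4025 = 344887167/4025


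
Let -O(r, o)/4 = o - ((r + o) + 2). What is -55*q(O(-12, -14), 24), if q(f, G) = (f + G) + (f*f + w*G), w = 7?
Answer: -96360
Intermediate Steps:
O(r, o) = 8 + 4*r (O(r, o) = -4*(o - ((r + o) + 2)) = -4*(o - ((o + r) + 2)) = -4*(o - (2 + o + r)) = -4*(o + (-2 - o - r)) = -4*(-2 - r) = 8 + 4*r)
q(f, G) = f + f**2 + 8*G (q(f, G) = (f + G) + (f*f + 7*G) = (G + f) + (f**2 + 7*G) = f + f**2 + 8*G)
-55*q(O(-12, -14), 24) = -55*((8 + 4*(-12)) + (8 + 4*(-12))**2 + 8*24) = -55*((8 - 48) + (8 - 48)**2 + 192) = -55*(-40 + (-40)**2 + 192) = -55*(-40 + 1600 + 192) = -55*1752 = -96360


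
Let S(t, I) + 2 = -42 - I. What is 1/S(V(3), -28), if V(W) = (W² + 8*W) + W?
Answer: -1/16 ≈ -0.062500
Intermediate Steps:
V(W) = W² + 9*W
S(t, I) = -44 - I (S(t, I) = -2 + (-42 - I) = -44 - I)
1/S(V(3), -28) = 1/(-44 - 1*(-28)) = 1/(-44 + 28) = 1/(-16) = -1/16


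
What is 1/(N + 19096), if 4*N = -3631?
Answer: 4/72753 ≈ 5.4981e-5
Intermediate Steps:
N = -3631/4 (N = (¼)*(-3631) = -3631/4 ≈ -907.75)
1/(N + 19096) = 1/(-3631/4 + 19096) = 1/(72753/4) = 4/72753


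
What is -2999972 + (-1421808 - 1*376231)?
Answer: -4798011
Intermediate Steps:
-2999972 + (-1421808 - 1*376231) = -2999972 + (-1421808 - 376231) = -2999972 - 1798039 = -4798011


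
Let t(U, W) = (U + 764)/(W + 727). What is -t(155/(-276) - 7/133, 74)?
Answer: -4003195/4200444 ≈ -0.95304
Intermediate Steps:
t(U, W) = (764 + U)/(727 + W)
-t(155/(-276) - 7/133, 74) = -(764 + (155/(-276) - 7/133))/(727 + 74) = -(764 + (155*(-1/276) - 7*1/133))/801 = -(764 + (-155/276 - 1/19))/801 = -(764 - 3221/5244)/801 = -4003195/(801*5244) = -1*4003195/4200444 = -4003195/4200444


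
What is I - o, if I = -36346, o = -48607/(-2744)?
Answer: -99782031/2744 ≈ -36364.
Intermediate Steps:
o = 48607/2744 (o = -48607*(-1/2744) = 48607/2744 ≈ 17.714)
I - o = -36346 - 1*48607/2744 = -36346 - 48607/2744 = -99782031/2744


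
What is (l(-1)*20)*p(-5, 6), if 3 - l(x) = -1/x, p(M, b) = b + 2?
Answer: 320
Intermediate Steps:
p(M, b) = 2 + b
l(x) = 3 + 1/x (l(x) = 3 - (-1)/x = 3 + 1/x)
(l(-1)*20)*p(-5, 6) = ((3 + 1/(-1))*20)*(2 + 6) = ((3 - 1)*20)*8 = (2*20)*8 = 40*8 = 320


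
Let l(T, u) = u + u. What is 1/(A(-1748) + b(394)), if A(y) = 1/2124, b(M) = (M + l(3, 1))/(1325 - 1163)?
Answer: 236/577 ≈ 0.40901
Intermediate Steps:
l(T, u) = 2*u
b(M) = 1/81 + M/162 (b(M) = (M + 2*1)/(1325 - 1163) = (M + 2)/162 = (2 + M)*(1/162) = 1/81 + M/162)
A(y) = 1/2124
1/(A(-1748) + b(394)) = 1/(1/2124 + (1/81 + (1/162)*394)) = 1/(1/2124 + (1/81 + 197/81)) = 1/(1/2124 + 22/9) = 1/(577/236) = 236/577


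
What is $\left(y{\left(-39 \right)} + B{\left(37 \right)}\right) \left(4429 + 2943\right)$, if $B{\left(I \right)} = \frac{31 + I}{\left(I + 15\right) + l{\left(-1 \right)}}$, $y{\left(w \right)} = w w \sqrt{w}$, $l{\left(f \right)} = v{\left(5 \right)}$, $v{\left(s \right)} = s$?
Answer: $\frac{26384}{3} + 11212812 i \sqrt{39} \approx 8794.7 + 7.0024 \cdot 10^{7} i$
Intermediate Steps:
$l{\left(f \right)} = 5$
$y{\left(w \right)} = w^{\frac{5}{2}}$ ($y{\left(w \right)} = w^{2} \sqrt{w} = w^{\frac{5}{2}}$)
$B{\left(I \right)} = \frac{31 + I}{20 + I}$ ($B{\left(I \right)} = \frac{31 + I}{\left(I + 15\right) + 5} = \frac{31 + I}{\left(15 + I\right) + 5} = \frac{31 + I}{20 + I}$)
$\left(y{\left(-39 \right)} + B{\left(37 \right)}\right) \left(4429 + 2943\right) = \left(\left(-39\right)^{\frac{5}{2}} + \frac{31 + 37}{20 + 37}\right) \left(4429 + 2943\right) = \left(1521 i \sqrt{39} + \frac{1}{57} \cdot 68\right) 7372 = \left(1521 i \sqrt{39} + \frac{68}{57}\right) 7372 = \left(\frac{68}{57} + 1521 i \sqrt{39}\right) 7372 = \frac{26384}{3} + 11212812 i \sqrt{39}$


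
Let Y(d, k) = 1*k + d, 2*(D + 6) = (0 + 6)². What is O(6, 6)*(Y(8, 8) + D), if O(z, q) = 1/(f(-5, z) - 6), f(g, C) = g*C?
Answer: -7/9 ≈ -0.77778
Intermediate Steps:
D = 12 (D = -6 + (0 + 6)²/2 = -6 + (½)*6² = -6 + (½)*36 = -6 + 18 = 12)
Y(d, k) = d + k (Y(d, k) = k + d = d + k)
f(g, C) = C*g
O(z, q) = 1/(-6 - 5*z) (O(z, q) = 1/(z*(-5) - 6) = 1/(-5*z - 6) = 1/(-6 - 5*z))
O(6, 6)*(Y(8, 8) + D) = ((8 + 8) + 12)/(-6 - 5*6) = (16 + 12)/(-6 - 30) = 28/(-36) = -1/36*28 = -7/9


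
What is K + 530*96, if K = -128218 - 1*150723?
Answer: -228061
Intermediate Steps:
K = -278941 (K = -128218 - 150723 = -278941)
K + 530*96 = -278941 + 530*96 = -278941 + 50880 = -228061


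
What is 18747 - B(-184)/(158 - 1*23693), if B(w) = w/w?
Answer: 441210646/23535 ≈ 18747.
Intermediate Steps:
B(w) = 1
18747 - B(-184)/(158 - 1*23693) = 18747 - 1/(158 - 1*23693) = 18747 - 1/(158 - 23693) = 18747 - 1/(-23535) = 18747 - (-1)/23535 = 18747 - 1*(-1/23535) = 18747 + 1/23535 = 441210646/23535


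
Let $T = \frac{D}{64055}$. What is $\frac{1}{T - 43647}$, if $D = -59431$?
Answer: $- \frac{64055}{2795868016} \approx -2.2911 \cdot 10^{-5}$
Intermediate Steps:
$T = - \frac{59431}{64055} \approx -0.92781$
$\frac{1}{T - 43647} = \frac{1}{- \frac{59431}{64055} - 43647} = \frac{1}{- \frac{2795868016}{64055}} = - \frac{64055}{2795868016}$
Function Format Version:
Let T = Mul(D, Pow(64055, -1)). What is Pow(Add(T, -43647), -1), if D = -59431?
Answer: Rational(-64055, 2795868016) ≈ -2.2911e-5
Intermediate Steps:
T = Rational(-59431, 64055) (T = Mul(-59431, Pow(64055, -1)) = Mul(-59431, Rational(1, 64055)) = Rational(-59431, 64055) ≈ -0.92781)
Pow(Add(T, -43647), -1) = Pow(Add(Rational(-59431, 64055), -43647), -1) = Pow(Rational(-2795868016, 64055), -1) = Rational(-64055, 2795868016)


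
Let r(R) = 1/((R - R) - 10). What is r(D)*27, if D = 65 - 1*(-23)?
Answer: -27/10 ≈ -2.7000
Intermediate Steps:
D = 88 (D = 65 + 23 = 88)
r(R) = -1/10 (r(R) = 1/(0 - 10) = 1/(-10) = -1/10)
r(D)*27 = -1/10*27 = -27/10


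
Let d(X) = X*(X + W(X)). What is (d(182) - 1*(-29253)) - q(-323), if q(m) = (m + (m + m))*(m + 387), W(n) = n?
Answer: 157517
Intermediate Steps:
d(X) = 2*X² (d(X) = X*(X + X) = X*(2*X) = 2*X²)
q(m) = 3*m*(387 + m) (q(m) = (m + 2*m)*(387 + m) = (3*m)*(387 + m) = 3*m*(387 + m))
(d(182) - 1*(-29253)) - q(-323) = (2*182² - 1*(-29253)) - 3*(-323)*(387 - 323) = (2*33124 + 29253) - 3*(-323)*64 = (66248 + 29253) - 1*(-62016) = 95501 + 62016 = 157517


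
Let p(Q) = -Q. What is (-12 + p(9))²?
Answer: 441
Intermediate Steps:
(-12 + p(9))² = (-12 - 1*9)² = (-12 - 9)² = (-21)² = 441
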